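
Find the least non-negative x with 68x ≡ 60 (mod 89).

The inverse of 68 mod 89 is 72 (since 68·72 = 4896 ≡ 1).
So x ≡ 72·60 = 4320 ≡ 48 (mod 89).

48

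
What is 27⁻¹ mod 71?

50

27·50 = 1350 = 19·71 + 1, so 27⁻¹ ≡ 50 (mod 71).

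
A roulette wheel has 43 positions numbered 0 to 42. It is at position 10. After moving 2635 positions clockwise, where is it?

22

2635 = 61·43 + 12, so 2635 mod 43 = 12.
(10 + 12) mod 43 = 22.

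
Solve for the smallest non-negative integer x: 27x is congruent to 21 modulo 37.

9

27⁻¹ ≡ 11 (mod 37) because 27·11 = 297 = 8·37 + 1.
Multiplying both sides by 11: x ≡ 11·21 = 231 ≡ 9 (mod 37).
Check: 27·9 = 243 = 6·37 + 21.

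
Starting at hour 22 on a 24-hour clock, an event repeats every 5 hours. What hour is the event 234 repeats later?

16

234·5 = 1170.
Dividing 1170 by 24 gives quotient 48 and remainder 18.
(22 + 18) mod 24 = 16.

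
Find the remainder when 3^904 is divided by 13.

Successive squares of 3 mod 13: 3^1≡3, 3^2≡9, 3^4≡3, 3^8≡9, 3^16≡3, 3^32≡9, 3^64≡3, 3^128≡9, 3^256≡3, 3^512≡9.
904 = 8 + 128 + 256 + 512, so 3^904 ≡ 9·9·3·9 ≡ 3 (mod 13).

3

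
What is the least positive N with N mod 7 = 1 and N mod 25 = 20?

120

x ≡ 1 (mod 7) gives x ∈ {1, 8, 15, 22, 29, 36, 43, 50, …}.
The first of these with x mod 25 = 20 is 120.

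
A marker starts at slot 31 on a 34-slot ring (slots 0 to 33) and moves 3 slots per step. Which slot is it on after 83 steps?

8

83·3 = 249.
249 mod 34 = 11 (since 7·34 = 238).
(31 + 11) mod 34 = 8.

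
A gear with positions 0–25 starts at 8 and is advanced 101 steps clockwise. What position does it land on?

5

101 − 3·26 = 23, so 101 ≡ 23 (mod 26).
(8 + 23) mod 26 = 5.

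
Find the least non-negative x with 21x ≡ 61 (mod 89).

58

21⁻¹ ≡ 17 (mod 89) because 21·17 = 357 = 4·89 + 1.
So x ≡ 17·61 = 1037 ≡ 58 (mod 89).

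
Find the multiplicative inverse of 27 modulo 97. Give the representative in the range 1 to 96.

27·18 = 486 = 5·97 + 1, so 27⁻¹ ≡ 18 (mod 97).

18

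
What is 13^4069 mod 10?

3

The units digit of 13^n cycles with period 4: 3, 9, 7, 1, …
4069 mod 4 = 1, so the last digit matches 3^1 = 3.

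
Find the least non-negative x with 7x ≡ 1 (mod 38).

7⁻¹ ≡ 11 (mod 38) because 7·11 = 77 = 2·38 + 1.
Multiplying both sides by 11: x ≡ 11·1 = 11 ≡ 11 (mod 38).

11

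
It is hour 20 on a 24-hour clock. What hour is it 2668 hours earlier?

Dividing 2668 by 24 gives quotient 111 and remainder 4.
(20 − 4) mod 24 = 16.

16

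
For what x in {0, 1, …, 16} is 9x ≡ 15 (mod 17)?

13

The inverse of 9 mod 17 is 2 (since 9·2 = 18 ≡ 1).
Multiplying both sides by 2: x ≡ 2·15 = 30 ≡ 13 (mod 17).
Check: 9·13 = 117 = 6·17 + 15.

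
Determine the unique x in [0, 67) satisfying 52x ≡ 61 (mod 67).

54

52⁻¹ ≡ 58 (mod 67) because 52·58 = 3016 = 45·67 + 1.
Multiplying both sides by 58: x ≡ 58·61 = 3538 ≡ 54 (mod 67).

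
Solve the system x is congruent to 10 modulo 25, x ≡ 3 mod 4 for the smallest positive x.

35

x ≡ 3 (mod 4) gives x ∈ {3, 7, 11, 15, 19, 23, 27, 31, …}.
The first of these with x mod 25 = 10 is 35.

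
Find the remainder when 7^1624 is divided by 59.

1

Successive squares of 7 mod 59: 7^1≡7, 7^2≡49, 7^4≡41, 7^8≡29, 7^16≡15, 7^32≡48, 7^64≡3, 7^128≡9, 7^256≡22, 7^512≡12, 7^1024≡26.
Since 1624 = 8 + 16 + 64 + 512 + 1024 in binary, 7^1624 ≡ 29·15·3·12·26 ≡ 1 (mod 59).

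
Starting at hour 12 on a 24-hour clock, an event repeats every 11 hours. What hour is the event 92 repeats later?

92·11 = 1012.
1012 = 42·24 + 4, so 1012 mod 24 = 4.
(12 + 4) mod 24 = 16.

16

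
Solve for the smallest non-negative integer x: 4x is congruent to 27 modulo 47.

42

4⁻¹ ≡ 12 (mod 47) because 4·12 = 48 = 1·47 + 1.
Multiplying both sides by 12: x ≡ 12·27 = 324 ≡ 42 (mod 47).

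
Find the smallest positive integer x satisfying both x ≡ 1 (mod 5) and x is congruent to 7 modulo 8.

31

x ≡ 1 (mod 5) gives x ∈ {1, 6, 11, 16, 21, 26, 31}.
The first of these with x mod 8 = 7 is 31.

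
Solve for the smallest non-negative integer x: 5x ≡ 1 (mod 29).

The inverse of 5 mod 29 is 6 (since 5·6 = 30 ≡ 1).
Multiplying both sides by 6: x ≡ 6·1 = 6 ≡ 6 (mod 29).

6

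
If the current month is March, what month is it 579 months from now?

June

579 mod 12 = 3 (since 48·12 = 576).
March + 3 months → June.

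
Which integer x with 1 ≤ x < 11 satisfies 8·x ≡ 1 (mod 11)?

8·7 = 56 = 5·11 + 1, so 8⁻¹ ≡ 7 (mod 11).

7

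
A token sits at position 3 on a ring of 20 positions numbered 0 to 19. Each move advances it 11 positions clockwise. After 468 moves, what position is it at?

11

468·11 = 5148.
Dividing 5148 by 20 gives quotient 257 and remainder 8.
(3 + 8) mod 20 = 11.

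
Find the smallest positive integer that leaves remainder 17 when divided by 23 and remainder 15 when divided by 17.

x ≡ 15 (mod 17) gives x ∈ {15, 32, 49, 66, 83, 100, 117, 134, …}.
The first of these with x mod 23 = 17 is 270.

270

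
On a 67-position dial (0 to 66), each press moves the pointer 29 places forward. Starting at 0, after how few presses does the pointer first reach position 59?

29⁻¹ ≡ 37 (mod 67) because 29·37 = 1073 = 16·67 + 1.
So x ≡ 37·59 = 2183 ≡ 39 (mod 67).

39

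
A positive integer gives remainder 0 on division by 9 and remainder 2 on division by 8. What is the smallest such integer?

18

x ≡ 2 (mod 8) gives x ∈ {2, 10, 18}.
The first of these with x mod 9 = 0 is 18.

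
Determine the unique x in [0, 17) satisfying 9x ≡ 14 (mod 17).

9⁻¹ ≡ 2 (mod 17) because 9·2 = 18 = 1·17 + 1.
Multiplying both sides by 2: x ≡ 2·14 = 28 ≡ 11 (mod 17).

11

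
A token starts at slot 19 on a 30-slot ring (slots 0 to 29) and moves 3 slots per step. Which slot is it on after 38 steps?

38·3 = 114.
114 = 3·30 + 24, so 114 mod 30 = 24.
(19 + 24) mod 30 = 13.

13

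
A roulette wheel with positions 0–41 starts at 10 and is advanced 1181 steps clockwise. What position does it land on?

15

Dividing 1181 by 42 gives quotient 28 and remainder 5.
(10 + 5) mod 42 = 15.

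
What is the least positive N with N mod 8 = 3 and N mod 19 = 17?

131

x ≡ 3 (mod 8) gives x ∈ {3, 11, 19, 27, 35, 43, 51, 59, …}.
The first of these with x mod 19 = 17 is 131.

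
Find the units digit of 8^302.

Powers of 8 mod 10 repeat with period 4: 8, 4, 2, 6.
302 leaves remainder 2 on division by 4, so 8^302 ends in 4.

4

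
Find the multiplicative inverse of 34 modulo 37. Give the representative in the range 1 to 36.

12

37 = 1·34 + 3
34 = 11·3 + 1
3 = 3·1 + 0
Back-substituting gives 34·12 ≡ 1 (mod 37).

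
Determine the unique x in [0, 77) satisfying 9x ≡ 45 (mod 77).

9⁻¹ ≡ 60 (mod 77) because 9·60 = 540 = 7·77 + 1.
Multiplying both sides by 60: x ≡ 60·45 = 2700 ≡ 5 (mod 77).

5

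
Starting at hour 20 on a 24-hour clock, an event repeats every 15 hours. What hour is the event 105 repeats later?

105·15 = 1575.
1575 − 65·24 = 15, so 1575 ≡ 15 (mod 24).
(20 + 15) mod 24 = 11.

11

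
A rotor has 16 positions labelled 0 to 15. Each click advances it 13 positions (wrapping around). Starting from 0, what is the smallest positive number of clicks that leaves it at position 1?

13·5 = 65 = 4·16 + 1, so 13⁻¹ ≡ 5 (mod 16).

5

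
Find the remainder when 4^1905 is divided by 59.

Square-and-reduce mod 59: 4^1≡4, 4^2≡16, 4^4≡20, 4^8≡46, 4^16≡51, 4^32≡5, 4^64≡25, 4^128≡35, 4^256≡45, 4^512≡19, 4^1024≡7.
Since 1905 = 1 + 16 + 32 + 64 + 256 + 512 + 1024 in binary, 4^1905 ≡ 4·51·5·25·45·19·7 ≡ 17 (mod 59).

17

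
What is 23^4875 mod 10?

The units digit of 23^n cycles with period 4: 3, 9, 7, 1, …
4875 mod 4 = 3, so the last digit matches 3^3 = 7.

7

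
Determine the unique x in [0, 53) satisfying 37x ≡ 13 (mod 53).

37⁻¹ ≡ 43 (mod 53) because 37·43 = 1591 = 30·53 + 1.
Multiplying both sides by 43: x ≡ 43·13 = 559 ≡ 29 (mod 53).

29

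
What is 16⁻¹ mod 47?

16·3 = 48 = 1·47 + 1, so 16⁻¹ ≡ 3 (mod 47).

3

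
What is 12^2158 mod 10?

4

The units digit of 12^n cycles with period 4: 2, 4, 8, 6, …
2158 mod 4 = 2, so the last digit matches 2^2 = 4.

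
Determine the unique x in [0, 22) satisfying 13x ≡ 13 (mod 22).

1

The inverse of 13 mod 22 is 17 (since 13·17 = 221 ≡ 1).
Multiplying both sides by 17: x ≡ 17·13 = 221 ≡ 1 (mod 22).
Check: 13·1 = 13 = 0·22 + 13.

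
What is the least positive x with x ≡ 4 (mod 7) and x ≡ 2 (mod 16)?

18

Since 16·4 ≡ 1 (mod 7), take x = 2 + 16·((4−2)·4 mod 7) = 2 + 16·1 = 18.
Check: 18 mod 7 = 4, 18 mod 16 = 2.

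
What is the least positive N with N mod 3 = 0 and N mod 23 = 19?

x ≡ 0 (mod 3) gives x ∈ {0, 3, 6, 9, 12, 15, 18, 21, …}.
The first of these with x mod 23 = 19 is 42.

42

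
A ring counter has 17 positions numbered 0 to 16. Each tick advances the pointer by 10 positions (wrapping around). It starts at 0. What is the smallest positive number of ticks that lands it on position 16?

5

10⁻¹ ≡ 12 (mod 17) because 10·12 = 120 = 7·17 + 1.
So x ≡ 12·16 = 192 ≡ 5 (mod 17).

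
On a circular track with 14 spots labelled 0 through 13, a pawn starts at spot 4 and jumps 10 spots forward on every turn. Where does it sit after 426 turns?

426·10 = 4260.
4260 = 304·14 + 4, so 4260 mod 14 = 4.
(4 + 4) mod 14 = 8.

8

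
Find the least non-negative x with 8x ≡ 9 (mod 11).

8⁻¹ ≡ 7 (mod 11) because 8·7 = 56 = 5·11 + 1.
So x ≡ 7·9 = 63 ≡ 8 (mod 11).
Check: 8·8 = 64 = 5·11 + 9.

8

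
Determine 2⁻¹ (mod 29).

29 = 14·2 + 1
2 = 2·1 + 0
Back-substituting gives 2·15 ≡ 1 (mod 29).

15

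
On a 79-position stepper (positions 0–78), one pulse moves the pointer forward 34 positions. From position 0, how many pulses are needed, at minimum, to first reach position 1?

79 = 2·34 + 11
34 = 3·11 + 1
11 = 11·1 + 0
Back-substituting gives 34·7 ≡ 1 (mod 79).

7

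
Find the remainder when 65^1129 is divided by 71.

Square-and-reduce mod 71: 65^1≡65, 65^2≡36, 65^4≡18, 65^8≡40, 65^16≡38, 65^32≡24, 65^64≡8, 65^128≡64, 65^256≡49, 65^512≡58, 65^1024≡27.
Since 1129 = 1 + 8 + 32 + 64 + 1024 in binary, 65^1129 ≡ 65·40·24·8·27 ≡ 44 (mod 71).

44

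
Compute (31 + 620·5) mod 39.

11

620·5 = 3100.
3100 = 79·39 + 19, so 3100 mod 39 = 19.
(31 + 19) mod 39 = 11.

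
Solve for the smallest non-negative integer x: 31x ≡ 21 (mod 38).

The inverse of 31 mod 38 is 27 (since 31·27 = 837 ≡ 1).
So x ≡ 27·21 = 567 ≡ 35 (mod 38).

35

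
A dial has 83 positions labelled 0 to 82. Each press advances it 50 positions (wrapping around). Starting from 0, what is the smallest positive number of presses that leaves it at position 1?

5

50·5 = 250 = 3·83 + 1, so 50⁻¹ ≡ 5 (mod 83).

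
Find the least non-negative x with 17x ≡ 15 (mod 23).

9

The inverse of 17 mod 23 is 19 (since 17·19 = 323 ≡ 1).
Multiplying both sides by 19: x ≡ 19·15 = 285 ≡ 9 (mod 23).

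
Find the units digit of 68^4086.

Last digits of 8^n: 8, 4, 2, 6 (period 4).
4086 mod 4 = 2, so the last digit matches 8^2 = 4.

4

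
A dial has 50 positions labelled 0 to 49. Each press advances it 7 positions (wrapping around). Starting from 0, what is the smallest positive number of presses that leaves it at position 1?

43

50 = 7·7 + 1
7 = 7·1 + 0
Back-substituting gives 7·43 ≡ 1 (mod 50).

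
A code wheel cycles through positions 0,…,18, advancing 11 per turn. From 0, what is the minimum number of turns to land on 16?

The inverse of 11 mod 19 is 7 (since 11·7 = 77 ≡ 1).
Multiplying both sides by 7: x ≡ 7·16 = 112 ≡ 17 (mod 19).

17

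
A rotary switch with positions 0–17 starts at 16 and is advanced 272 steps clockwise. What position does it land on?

0

Dividing 272 by 18 gives quotient 15 and remainder 2.
(16 + 2) mod 18 = 0.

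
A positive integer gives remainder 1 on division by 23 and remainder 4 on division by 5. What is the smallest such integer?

24

x ≡ 4 (mod 5) gives x ∈ {4, 9, 14, 19, 24}.
The first of these with x mod 23 = 1 is 24.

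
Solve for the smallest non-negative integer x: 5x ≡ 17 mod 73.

5⁻¹ ≡ 44 (mod 73) because 5·44 = 220 = 3·73 + 1.
Multiplying both sides by 44: x ≡ 44·17 = 748 ≡ 18 (mod 73).
Check: 5·18 = 90 = 1·73 + 17.

18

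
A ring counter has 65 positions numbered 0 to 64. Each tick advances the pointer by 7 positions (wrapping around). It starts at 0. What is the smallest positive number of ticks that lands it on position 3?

The inverse of 7 mod 65 is 28 (since 7·28 = 196 ≡ 1).
Multiplying both sides by 28: x ≡ 28·3 = 84 ≡ 19 (mod 65).
Check: 7·19 = 133 = 2·65 + 3.

19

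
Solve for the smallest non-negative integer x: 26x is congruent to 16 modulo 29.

14

26⁻¹ ≡ 19 (mod 29) because 26·19 = 494 = 17·29 + 1.
Multiplying both sides by 19: x ≡ 19·16 = 304 ≡ 14 (mod 29).
Check: 26·14 = 364 = 12·29 + 16.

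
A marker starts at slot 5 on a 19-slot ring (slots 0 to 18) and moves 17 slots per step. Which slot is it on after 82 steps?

12

82·17 = 1394.
1394 − 73·19 = 7, so 1394 ≡ 7 (mod 19).
(5 + 7) mod 19 = 12.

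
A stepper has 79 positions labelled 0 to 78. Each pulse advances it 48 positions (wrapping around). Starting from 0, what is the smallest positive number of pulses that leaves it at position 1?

28

79 = 1·48 + 31
48 = 1·31 + 17
31 = 1·17 + 14
17 = 1·14 + 3
14 = 4·3 + 2
3 = 1·2 + 1
2 = 2·1 + 0
Back-substituting gives 48·28 ≡ 1 (mod 79).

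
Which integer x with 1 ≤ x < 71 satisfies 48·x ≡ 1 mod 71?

71 = 1·48 + 23
48 = 2·23 + 2
23 = 11·2 + 1
2 = 2·1 + 0
Back-substituting gives 48·37 ≡ 1 (mod 71).

37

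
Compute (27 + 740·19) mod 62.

13

740·19 = 14060.
14060 = 226·62 + 48, so 14060 mod 62 = 48.
(27 + 48) mod 62 = 13.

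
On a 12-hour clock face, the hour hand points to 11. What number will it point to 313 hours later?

12

Dividing 313 by 12 gives quotient 26 and remainder 1.
11 + 1 → 12 on a 12-hour dial.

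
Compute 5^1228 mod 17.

4

Successive squares of 5 mod 17: 5^1≡5, 5^2≡8, 5^4≡13, 5^8≡16, 5^16≡1, 5^32≡1, 5^64≡1, 5^128≡1, 5^256≡1, 5^512≡1, 5^1024≡1.
Since 1228 = 4 + 8 + 64 + 128 + 1024 in binary, 5^1228 ≡ 13·16·1·1·1 ≡ 4 (mod 17).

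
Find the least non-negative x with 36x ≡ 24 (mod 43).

15

The inverse of 36 mod 43 is 6 (since 36·6 = 216 ≡ 1).
Multiplying both sides by 6: x ≡ 6·24 = 144 ≡ 15 (mod 43).
Check: 36·15 = 540 = 12·43 + 24.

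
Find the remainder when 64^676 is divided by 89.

Successive squares of 64 mod 89: 64^1≡64, 64^2≡2, 64^4≡4, 64^8≡16, 64^16≡78, 64^32≡32, 64^64≡45, 64^128≡67, 64^256≡39, 64^512≡8.
676 = 4 + 32 + 128 + 512, so 64^676 ≡ 4·32·67·8 ≡ 78 (mod 89).

78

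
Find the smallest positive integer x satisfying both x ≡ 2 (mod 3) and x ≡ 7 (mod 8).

23

Since 8·2 ≡ 1 (mod 3), take x = 7 + 8·((2−7)·2 mod 3) = 7 + 8·2 = 23.
Check: 23 mod 3 = 2, 23 mod 8 = 7.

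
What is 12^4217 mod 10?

2

Powers of 2 mod 10 repeat with period 4: 2, 4, 8, 6.
4217 mod 4 = 1, so the last digit matches 2^1 = 2.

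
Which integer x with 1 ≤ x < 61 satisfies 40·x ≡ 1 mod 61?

29

40·29 = 1160 = 19·61 + 1, so 40⁻¹ ≡ 29 (mod 61).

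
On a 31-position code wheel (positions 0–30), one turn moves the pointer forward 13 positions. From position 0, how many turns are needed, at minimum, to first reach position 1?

13·12 = 156 = 5·31 + 1, so 13⁻¹ ≡ 12 (mod 31).

12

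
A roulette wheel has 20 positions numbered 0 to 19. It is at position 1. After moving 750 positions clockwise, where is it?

Dividing 750 by 20 gives quotient 37 and remainder 10.
(1 + 10) mod 20 = 11.

11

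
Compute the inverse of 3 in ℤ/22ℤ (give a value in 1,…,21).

15

3·15 = 45 = 2·22 + 1, so 3⁻¹ ≡ 15 (mod 22).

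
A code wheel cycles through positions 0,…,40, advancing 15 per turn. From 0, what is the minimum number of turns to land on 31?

13

The inverse of 15 mod 41 is 11 (since 15·11 = 165 ≡ 1).
So x ≡ 11·31 = 341 ≡ 13 (mod 41).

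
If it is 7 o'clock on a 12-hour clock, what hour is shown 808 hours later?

Dividing 808 by 12 gives quotient 67 and remainder 4.
7 + 4 → 11 on a 12-hour dial.

11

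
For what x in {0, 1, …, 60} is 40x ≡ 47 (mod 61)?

21

The inverse of 40 mod 61 is 29 (since 40·29 = 1160 ≡ 1).
So x ≡ 29·47 = 1363 ≡ 21 (mod 61).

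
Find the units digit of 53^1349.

3

Powers of 3 mod 10 repeat with period 4: 3, 9, 7, 1.
1349 mod 4 = 1, so the last digit matches 3^1 = 3.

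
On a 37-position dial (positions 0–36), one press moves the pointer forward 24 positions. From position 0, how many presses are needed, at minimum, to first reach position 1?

17

24·17 = 408 = 11·37 + 1, so 24⁻¹ ≡ 17 (mod 37).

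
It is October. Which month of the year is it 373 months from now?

November

373 = 31·12 + 1, so 373 mod 12 = 1.
October + 1 month → November.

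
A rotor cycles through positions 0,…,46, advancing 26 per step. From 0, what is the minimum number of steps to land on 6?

26⁻¹ ≡ 38 (mod 47) because 26·38 = 988 = 21·47 + 1.
Multiplying both sides by 38: x ≡ 38·6 = 228 ≡ 40 (mod 47).

40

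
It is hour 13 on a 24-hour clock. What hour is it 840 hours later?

13

840 mod 24 = 0 (since 35·24 = 840).
(13 + 0) mod 24 = 13.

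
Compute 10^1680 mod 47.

37

Successive squares of 10 mod 47: 10^1≡10, 10^2≡6, 10^4≡36, 10^8≡27, 10^16≡24, 10^32≡12, 10^64≡3, 10^128≡9, 10^256≡34, 10^512≡28, 10^1024≡32.
Since 1680 = 16 + 128 + 512 + 1024 in binary, 10^1680 ≡ 24·9·28·32 ≡ 37 (mod 47).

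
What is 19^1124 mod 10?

Last digits of 9^n: 9, 1 (period 2).
1124 mod 2 = 0, so the last digit matches 9^2 = 1.

1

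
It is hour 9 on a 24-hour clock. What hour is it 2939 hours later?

20

2939 − 122·24 = 11, so 2939 ≡ 11 (mod 24).
(9 + 11) mod 24 = 20.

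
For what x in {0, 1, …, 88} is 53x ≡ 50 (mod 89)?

The inverse of 53 mod 89 is 42 (since 53·42 = 2226 ≡ 1).
So x ≡ 42·50 = 2100 ≡ 53 (mod 89).
Check: 53·53 = 2809 = 31·89 + 50.

53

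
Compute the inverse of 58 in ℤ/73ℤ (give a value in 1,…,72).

34

58·34 = 1972 = 27·73 + 1, so 58⁻¹ ≡ 34 (mod 73).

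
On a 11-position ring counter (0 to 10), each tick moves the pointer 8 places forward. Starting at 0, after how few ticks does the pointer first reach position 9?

The inverse of 8 mod 11 is 7 (since 8·7 = 56 ≡ 1).
Multiplying both sides by 7: x ≡ 7·9 = 63 ≡ 8 (mod 11).

8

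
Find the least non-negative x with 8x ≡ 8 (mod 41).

The inverse of 8 mod 41 is 36 (since 8·36 = 288 ≡ 1).
So x ≡ 36·8 = 288 ≡ 1 (mod 41).
Check: 8·1 = 8 = 0·41 + 8.

1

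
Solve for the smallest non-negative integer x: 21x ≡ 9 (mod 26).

19

The inverse of 21 mod 26 is 5 (since 21·5 = 105 ≡ 1).
So x ≡ 5·9 = 45 ≡ 19 (mod 26).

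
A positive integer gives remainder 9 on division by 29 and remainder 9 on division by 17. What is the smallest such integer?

9

Since 17·12 ≡ 1 (mod 29), take x = 9 + 17·((9−9)·12 mod 29) = 9 + 17·0 = 9.
Check: 9 mod 29 = 9, 9 mod 17 = 9.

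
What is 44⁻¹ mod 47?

31

44·31 = 1364 = 29·47 + 1, so 44⁻¹ ≡ 31 (mod 47).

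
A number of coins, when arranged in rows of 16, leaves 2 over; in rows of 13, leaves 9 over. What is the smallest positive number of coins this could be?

178

x ≡ 9 (mod 13) gives x ∈ {9, 22, 35, 48, 61, 74, 87, 100, …}.
The first of these with x mod 16 = 2 is 178.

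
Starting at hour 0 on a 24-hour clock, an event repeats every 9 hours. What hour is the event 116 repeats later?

12

116·9 = 1044.
1044 = 43·24 + 12, so 1044 mod 24 = 12.
(0 + 12) mod 24 = 12.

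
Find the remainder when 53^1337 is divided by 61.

By repeated squaring mod 61: 53^1≡53, 53^2≡3, 53^4≡9, 53^8≡20, 53^16≡34, 53^32≡58, 53^64≡9, 53^128≡20, 53^256≡34, 53^512≡58, 53^1024≡9.
Since 1337 = 1 + 8 + 16 + 32 + 256 + 1024 in binary, 53^1337 ≡ 53·20·34·58·34·9 ≡ 33 (mod 61).

33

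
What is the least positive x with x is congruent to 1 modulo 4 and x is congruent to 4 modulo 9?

Since 9·1 ≡ 1 (mod 4), take x = 4 + 9·((1−4)·1 mod 4) = 4 + 9·1 = 13.
Check: 13 mod 4 = 1, 13 mod 9 = 4.

13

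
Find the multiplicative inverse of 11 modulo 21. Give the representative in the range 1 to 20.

2

11·2 = 22 = 1·21 + 1, so 11⁻¹ ≡ 2 (mod 21).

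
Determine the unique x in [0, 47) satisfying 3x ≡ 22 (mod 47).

23

The inverse of 3 mod 47 is 16 (since 3·16 = 48 ≡ 1).
Multiplying both sides by 16: x ≡ 16·22 = 352 ≡ 23 (mod 47).
Check: 3·23 = 69 = 1·47 + 22.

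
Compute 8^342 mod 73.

1

Square-and-reduce mod 73: 8^1≡8, 8^2≡64, 8^4≡8, 8^8≡64, 8^16≡8, 8^32≡64, 8^64≡8, 8^128≡64, 8^256≡8.
342 = 2 + 4 + 16 + 64 + 256, so 8^342 ≡ 64·8·8·8·8 ≡ 1 (mod 73).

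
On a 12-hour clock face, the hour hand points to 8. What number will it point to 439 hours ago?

Dividing 439 by 12 gives quotient 36 and remainder 7.
8 − 7 → 1 on a 12-hour dial.

1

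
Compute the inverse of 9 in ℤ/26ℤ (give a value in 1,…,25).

3

26 = 2·9 + 8
9 = 1·8 + 1
8 = 8·1 + 0
Back-substituting gives 9·3 ≡ 1 (mod 26).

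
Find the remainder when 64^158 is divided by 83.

By repeated squaring mod 83: 64^1≡64, 64^2≡29, 64^4≡11, 64^8≡38, 64^16≡33, 64^32≡10, 64^64≡17, 64^128≡40.
Since 158 = 2 + 4 + 8 + 16 + 128 in binary, 64^158 ≡ 29·11·38·33·40 ≡ 51 (mod 83).

51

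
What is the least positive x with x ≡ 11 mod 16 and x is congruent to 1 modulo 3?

43

x ≡ 1 (mod 3) gives x ∈ {1, 4, 7, 10, 13, 16, 19, 22, …}.
The first of these with x mod 16 = 11 is 43.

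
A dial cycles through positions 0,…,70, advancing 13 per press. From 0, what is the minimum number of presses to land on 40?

13⁻¹ ≡ 11 (mod 71) because 13·11 = 143 = 2·71 + 1.
Multiplying both sides by 11: x ≡ 11·40 = 440 ≡ 14 (mod 71).
Check: 13·14 = 182 = 2·71 + 40.

14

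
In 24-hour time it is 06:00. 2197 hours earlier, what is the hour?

Dividing 2197 by 24 gives quotient 91 and remainder 13.
(6 − 13) mod 24 = 17.

17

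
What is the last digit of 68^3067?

Powers of 8 mod 10 repeat with period 4: 8, 4, 2, 6.
3067 leaves remainder 3 on division by 4, so 68^3067 ends in 2.

2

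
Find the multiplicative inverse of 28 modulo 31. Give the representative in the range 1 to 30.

28·10 = 280 = 9·31 + 1, so 28⁻¹ ≡ 10 (mod 31).

10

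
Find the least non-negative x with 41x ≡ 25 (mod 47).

35

41⁻¹ ≡ 39 (mod 47) because 41·39 = 1599 = 34·47 + 1.
So x ≡ 39·25 = 975 ≡ 35 (mod 47).
Check: 41·35 = 1435 = 30·47 + 25.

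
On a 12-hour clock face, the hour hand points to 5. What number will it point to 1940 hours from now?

1

1940 − 161·12 = 8, so 1940 ≡ 8 (mod 12).
5 + 8 → 1 on a 12-hour dial.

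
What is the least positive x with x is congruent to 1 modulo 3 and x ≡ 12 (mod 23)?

58

x ≡ 1 (mod 3) gives x ∈ {1, 4, 7, 10, 13, 16, 19, 22, …}.
The first of these with x mod 23 = 12 is 58.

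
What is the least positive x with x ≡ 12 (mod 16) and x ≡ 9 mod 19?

Since 19·11 ≡ 1 (mod 16), take x = 9 + 19·((12−9)·11 mod 16) = 9 + 19·1 = 28.
Check: 28 mod 16 = 12, 28 mod 19 = 9.

28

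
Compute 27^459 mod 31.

23

Successive squares of 27 mod 31: 27^1≡27, 27^2≡16, 27^4≡8, 27^8≡2, 27^16≡4, 27^32≡16, 27^64≡8, 27^128≡2, 27^256≡4.
459 = 1 + 2 + 8 + 64 + 128 + 256, so 27^459 ≡ 27·16·2·8·2·4 ≡ 23 (mod 31).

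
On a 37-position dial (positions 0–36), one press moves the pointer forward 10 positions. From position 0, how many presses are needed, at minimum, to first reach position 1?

26

37 = 3·10 + 7
10 = 1·7 + 3
7 = 2·3 + 1
3 = 3·1 + 0
Back-substituting gives 10·26 ≡ 1 (mod 37).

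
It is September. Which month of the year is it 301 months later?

October

301 mod 12 = 1 (since 25·12 = 300).
September + 1 month → October.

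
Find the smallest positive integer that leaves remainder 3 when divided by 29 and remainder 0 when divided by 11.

264

x ≡ 0 (mod 11) gives x ∈ {0, 11, 22, 33, 44, 55, 66, 77, …}.
The first of these with x mod 29 = 3 is 264.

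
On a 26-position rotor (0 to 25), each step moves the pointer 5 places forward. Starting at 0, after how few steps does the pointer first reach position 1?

The inverse of 5 mod 26 is 21 (since 5·21 = 105 ≡ 1).
So x ≡ 21·1 = 21 ≡ 21 (mod 26).
Check: 5·21 = 105 = 4·26 + 1.

21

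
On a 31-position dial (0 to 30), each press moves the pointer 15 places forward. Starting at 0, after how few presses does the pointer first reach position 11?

9

15⁻¹ ≡ 29 (mod 31) because 15·29 = 435 = 14·31 + 1.
So x ≡ 29·11 = 319 ≡ 9 (mod 31).
Check: 15·9 = 135 = 4·31 + 11.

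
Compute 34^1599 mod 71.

41

Successive squares of 34 mod 71: 34^1≡34, 34^2≡20, 34^4≡45, 34^8≡37, 34^16≡20, 34^32≡45, 34^64≡37, 34^128≡20, 34^256≡45, 34^512≡37, 34^1024≡20.
Since 1599 = 1 + 2 + 4 + 8 + 16 + 32 + 512 + 1024 in binary, 34^1599 ≡ 34·20·45·37·20·45·37·20 ≡ 41 (mod 71).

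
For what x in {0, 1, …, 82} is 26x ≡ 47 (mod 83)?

5

The inverse of 26 mod 83 is 16 (since 26·16 = 416 ≡ 1).
Multiplying both sides by 16: x ≡ 16·47 = 752 ≡ 5 (mod 83).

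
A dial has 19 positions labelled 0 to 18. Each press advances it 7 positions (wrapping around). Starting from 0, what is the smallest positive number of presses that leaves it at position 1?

7·11 = 77 = 4·19 + 1, so 7⁻¹ ≡ 11 (mod 19).

11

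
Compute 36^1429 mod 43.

By repeated squaring mod 43: 36^1≡36, 36^2≡6, 36^4≡36, 36^8≡6, 36^16≡36, 36^32≡6, 36^64≡36, 36^128≡6, 36^256≡36, 36^512≡6, 36^1024≡36.
1429 = 1 + 4 + 16 + 128 + 256 + 1024, so 36^1429 ≡ 36·36·36·6·36·36 ≡ 36 (mod 43).

36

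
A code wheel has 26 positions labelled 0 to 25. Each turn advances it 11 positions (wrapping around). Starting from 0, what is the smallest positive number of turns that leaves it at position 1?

19

11·19 = 209 = 8·26 + 1, so 11⁻¹ ≡ 19 (mod 26).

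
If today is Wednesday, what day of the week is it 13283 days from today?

13283 = 1897·7 + 4, so 13283 mod 7 = 4.
Wednesday + 4 days → Sunday.

Sunday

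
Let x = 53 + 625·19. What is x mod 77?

625·19 = 11875.
11875 mod 77 = 17 (since 154·77 = 11858).
(53 + 17) mod 77 = 70.

70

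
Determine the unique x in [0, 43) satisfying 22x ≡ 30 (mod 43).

The inverse of 22 mod 43 is 2 (since 22·2 = 44 ≡ 1).
So x ≡ 2·30 = 60 ≡ 17 (mod 43).

17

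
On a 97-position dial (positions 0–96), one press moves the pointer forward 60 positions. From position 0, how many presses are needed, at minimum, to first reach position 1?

76

60·76 = 4560 = 47·97 + 1, so 60⁻¹ ≡ 76 (mod 97).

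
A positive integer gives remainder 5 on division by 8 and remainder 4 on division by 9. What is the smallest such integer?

13

x ≡ 5 (mod 8) gives x ∈ {5, 13}.
The first of these with x mod 9 = 4 is 13.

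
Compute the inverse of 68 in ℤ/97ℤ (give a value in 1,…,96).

97 = 1·68 + 29
68 = 2·29 + 10
29 = 2·10 + 9
10 = 1·9 + 1
9 = 9·1 + 0
Back-substituting gives 68·10 ≡ 1 (mod 97).

10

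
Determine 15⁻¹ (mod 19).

14

15·14 = 210 = 11·19 + 1, so 15⁻¹ ≡ 14 (mod 19).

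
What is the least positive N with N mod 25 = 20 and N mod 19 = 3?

345

x ≡ 3 (mod 19) gives x ∈ {3, 22, 41, 60, 79, 98, 117, 136, …}.
The first of these with x mod 25 = 20 is 345.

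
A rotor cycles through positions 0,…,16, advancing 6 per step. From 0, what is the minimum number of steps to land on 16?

14

The inverse of 6 mod 17 is 3 (since 6·3 = 18 ≡ 1).
Multiplying both sides by 3: x ≡ 3·16 = 48 ≡ 14 (mod 17).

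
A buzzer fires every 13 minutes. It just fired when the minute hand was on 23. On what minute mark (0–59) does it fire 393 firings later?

393·13 = 5109.
Dividing 5109 by 60 gives quotient 85 and remainder 9.
(23 + 9) mod 60 = 32.

32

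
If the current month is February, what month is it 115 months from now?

September

Dividing 115 by 12 gives quotient 9 and remainder 7.
February + 7 months → September.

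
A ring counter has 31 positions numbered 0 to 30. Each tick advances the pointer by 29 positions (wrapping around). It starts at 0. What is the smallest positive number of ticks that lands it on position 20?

21

29⁻¹ ≡ 15 (mod 31) because 29·15 = 435 = 14·31 + 1.
Multiplying both sides by 15: x ≡ 15·20 = 300 ≡ 21 (mod 31).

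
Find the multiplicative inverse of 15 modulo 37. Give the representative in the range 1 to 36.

5

15·5 = 75 = 2·37 + 1, so 15⁻¹ ≡ 5 (mod 37).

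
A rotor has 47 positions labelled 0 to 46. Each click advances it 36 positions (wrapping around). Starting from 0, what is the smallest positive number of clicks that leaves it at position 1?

17

36·17 = 612 = 13·47 + 1, so 36⁻¹ ≡ 17 (mod 47).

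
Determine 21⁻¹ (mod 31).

3

31 = 1·21 + 10
21 = 2·10 + 1
10 = 10·1 + 0
Back-substituting gives 21·3 ≡ 1 (mod 31).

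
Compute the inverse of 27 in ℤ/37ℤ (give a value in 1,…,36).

11

27·11 = 297 = 8·37 + 1, so 27⁻¹ ≡ 11 (mod 37).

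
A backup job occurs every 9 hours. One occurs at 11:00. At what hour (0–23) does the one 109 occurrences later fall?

8

109·9 = 981.
Dividing 981 by 24 gives quotient 40 and remainder 21.
(11 + 21) mod 24 = 8.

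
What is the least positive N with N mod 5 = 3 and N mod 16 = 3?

3

x ≡ 3 (mod 5) gives x ∈ {3}.
The first of these with x mod 16 = 3 is 3.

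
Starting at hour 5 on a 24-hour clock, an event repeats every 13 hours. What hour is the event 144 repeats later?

144·13 = 1872.
1872 = 78·24 + 0, so 1872 mod 24 = 0.
(5 + 0) mod 24 = 5.

5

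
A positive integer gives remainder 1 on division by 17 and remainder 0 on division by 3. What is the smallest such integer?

x ≡ 0 (mod 3) gives x ∈ {0, 3, 6, 9, 12, 15, 18}.
The first of these with x mod 17 = 1 is 18.

18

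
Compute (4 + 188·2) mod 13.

188·2 = 376.
376 = 28·13 + 12, so 376 mod 13 = 12.
(4 + 12) mod 13 = 3.

3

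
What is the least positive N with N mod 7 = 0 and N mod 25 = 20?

Since 25·2 ≡ 1 (mod 7), take x = 20 + 25·((0−20)·2 mod 7) = 20 + 25·2 = 70.
Check: 70 mod 7 = 0, 70 mod 25 = 20.

70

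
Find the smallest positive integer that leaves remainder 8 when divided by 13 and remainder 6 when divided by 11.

x ≡ 6 (mod 11) gives x ∈ {6, 17, 28, 39, 50, 61, 72, 83, …}.
The first of these with x mod 13 = 8 is 138.

138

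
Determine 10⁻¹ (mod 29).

3

29 = 2·10 + 9
10 = 1·9 + 1
9 = 9·1 + 0
Back-substituting gives 10·3 ≡ 1 (mod 29).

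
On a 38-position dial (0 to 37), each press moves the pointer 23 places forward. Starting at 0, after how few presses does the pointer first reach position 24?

23⁻¹ ≡ 5 (mod 38) because 23·5 = 115 = 3·38 + 1.
So x ≡ 5·24 = 120 ≡ 6 (mod 38).

6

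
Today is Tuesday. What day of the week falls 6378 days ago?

6378 = 911·7 + 1, so 6378 mod 7 = 1.
Tuesday − 1 day → Monday.

Monday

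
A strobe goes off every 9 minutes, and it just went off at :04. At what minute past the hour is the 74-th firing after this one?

10

74·9 = 666.
666 = 11·60 + 6, so 666 mod 60 = 6.
(4 + 6) mod 60 = 10.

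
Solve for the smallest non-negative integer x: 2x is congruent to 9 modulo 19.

14

The inverse of 2 mod 19 is 10 (since 2·10 = 20 ≡ 1).
Multiplying both sides by 10: x ≡ 10·9 = 90 ≡ 14 (mod 19).
Check: 2·14 = 28 = 1·19 + 9.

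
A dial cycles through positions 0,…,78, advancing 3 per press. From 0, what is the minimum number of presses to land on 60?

3⁻¹ ≡ 53 (mod 79) because 3·53 = 159 = 2·79 + 1.
Multiplying both sides by 53: x ≡ 53·60 = 3180 ≡ 20 (mod 79).
Check: 3·20 = 60 = 0·79 + 60.

20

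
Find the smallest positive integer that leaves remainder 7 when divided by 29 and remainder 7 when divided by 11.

7

x ≡ 7 (mod 11) gives x ∈ {7}.
The first of these with x mod 29 = 7 is 7.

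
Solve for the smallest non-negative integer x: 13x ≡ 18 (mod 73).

13⁻¹ ≡ 45 (mod 73) because 13·45 = 585 = 8·73 + 1.
So x ≡ 45·18 = 810 ≡ 7 (mod 73).

7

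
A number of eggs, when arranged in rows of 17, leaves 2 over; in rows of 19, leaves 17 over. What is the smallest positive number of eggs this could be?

Since 19·9 ≡ 1 (mod 17), take x = 17 + 19·((2−17)·9 mod 17) = 17 + 19·1 = 36.
Check: 36 mod 17 = 2, 36 mod 19 = 17.

36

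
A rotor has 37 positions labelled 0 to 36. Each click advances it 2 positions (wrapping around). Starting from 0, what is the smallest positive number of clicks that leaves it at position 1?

19

37 = 18·2 + 1
2 = 2·1 + 0
Back-substituting gives 2·19 ≡ 1 (mod 37).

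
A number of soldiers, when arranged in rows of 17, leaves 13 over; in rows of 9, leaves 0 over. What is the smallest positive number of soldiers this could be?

81

Since 9·2 ≡ 1 (mod 17), take x = 0 + 9·((13−0)·2 mod 17) = 0 + 9·9 = 81.
Check: 81 mod 17 = 13, 81 mod 9 = 0.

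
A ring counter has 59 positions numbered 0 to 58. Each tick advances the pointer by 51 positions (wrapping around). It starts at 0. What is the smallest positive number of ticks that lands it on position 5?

51

The inverse of 51 mod 59 is 22 (since 51·22 = 1122 ≡ 1).
So x ≡ 22·5 = 110 ≡ 51 (mod 59).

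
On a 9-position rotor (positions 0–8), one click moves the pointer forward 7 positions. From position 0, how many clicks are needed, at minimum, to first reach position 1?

7·4 = 28 = 3·9 + 1, so 7⁻¹ ≡ 4 (mod 9).

4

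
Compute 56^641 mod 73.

7

Successive squares of 56 mod 73: 56^1≡56, 56^2≡70, 56^4≡9, 56^8≡8, 56^16≡64, 56^32≡8, 56^64≡64, 56^128≡8, 56^256≡64, 56^512≡8.
641 = 1 + 128 + 512, so 56^641 ≡ 56·8·8 ≡ 7 (mod 73).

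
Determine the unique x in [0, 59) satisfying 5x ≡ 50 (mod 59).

The inverse of 5 mod 59 is 12 (since 5·12 = 60 ≡ 1).
So x ≡ 12·50 = 600 ≡ 10 (mod 59).
Check: 5·10 = 50 = 0·59 + 50.

10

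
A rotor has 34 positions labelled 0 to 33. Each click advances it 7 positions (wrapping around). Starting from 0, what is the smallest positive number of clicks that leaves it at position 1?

5

34 = 4·7 + 6
7 = 1·6 + 1
6 = 6·1 + 0
Back-substituting gives 7·5 ≡ 1 (mod 34).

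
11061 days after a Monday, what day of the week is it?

11061 − 1580·7 = 1, so 11061 ≡ 1 (mod 7).
Monday + 1 day → Tuesday.

Tuesday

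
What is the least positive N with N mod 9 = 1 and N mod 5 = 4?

19

x ≡ 4 (mod 5) gives x ∈ {4, 9, 14, 19}.
The first of these with x mod 9 = 1 is 19.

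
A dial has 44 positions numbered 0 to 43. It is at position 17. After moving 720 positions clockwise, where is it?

33

720 mod 44 = 16 (since 16·44 = 704).
(17 + 16) mod 44 = 33.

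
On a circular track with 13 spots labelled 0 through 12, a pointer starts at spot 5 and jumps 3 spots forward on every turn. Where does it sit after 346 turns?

3

346·3 = 1038.
1038 mod 13 = 11 (since 79·13 = 1027).
(5 + 11) mod 13 = 3.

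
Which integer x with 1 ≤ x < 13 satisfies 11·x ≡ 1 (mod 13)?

13 = 1·11 + 2
11 = 5·2 + 1
2 = 2·1 + 0
Back-substituting gives 11·6 ≡ 1 (mod 13).

6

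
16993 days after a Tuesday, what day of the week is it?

16993 − 2427·7 = 4, so 16993 ≡ 4 (mod 7).
Tuesday + 4 days → Saturday.

Saturday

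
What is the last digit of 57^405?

The units digit of 57^n cycles with period 4: 7, 9, 3, 1, …
405 leaves remainder 1 on division by 4, so 57^405 ends in 7.

7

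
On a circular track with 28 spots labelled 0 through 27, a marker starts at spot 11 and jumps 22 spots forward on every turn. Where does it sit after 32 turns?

15

32·22 = 704.
704 − 25·28 = 4, so 704 ≡ 4 (mod 28).
(11 + 4) mod 28 = 15.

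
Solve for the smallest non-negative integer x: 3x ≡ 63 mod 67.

3⁻¹ ≡ 45 (mod 67) because 3·45 = 135 = 2·67 + 1.
So x ≡ 45·63 = 2835 ≡ 21 (mod 67).
Check: 3·21 = 63 = 0·67 + 63.

21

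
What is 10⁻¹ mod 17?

10·12 = 120 = 7·17 + 1, so 10⁻¹ ≡ 12 (mod 17).

12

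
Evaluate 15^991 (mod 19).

15

Successive squares of 15 mod 19: 15^1≡15, 15^2≡16, 15^4≡9, 15^8≡5, 15^16≡6, 15^32≡17, 15^64≡4, 15^128≡16, 15^256≡9, 15^512≡5.
Since 991 = 1 + 2 + 4 + 8 + 16 + 64 + 128 + 256 + 512 in binary, 15^991 ≡ 15·16·9·5·6·4·16·9·5 ≡ 15 (mod 19).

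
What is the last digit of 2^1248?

Last digits of 2^n: 2, 4, 8, 6 (period 4).
1248 leaves remainder 0 on division by 4, so 2^1248 ends in 6.

6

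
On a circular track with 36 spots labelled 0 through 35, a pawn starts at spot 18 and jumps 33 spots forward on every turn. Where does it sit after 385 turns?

15

385·33 = 12705.
Dividing 12705 by 36 gives quotient 352 and remainder 33.
(18 + 33) mod 36 = 15.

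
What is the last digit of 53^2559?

7

Powers of 3 mod 10 repeat with period 4: 3, 9, 7, 1.
2559 leaves remainder 3 on division by 4, so 53^2559 ends in 7.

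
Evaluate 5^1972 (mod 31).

Successive squares of 5 mod 31: 5^1≡5, 5^2≡25, 5^4≡5, 5^8≡25, 5^16≡5, 5^32≡25, 5^64≡5, 5^128≡25, 5^256≡5, 5^512≡25, 5^1024≡5.
1972 = 4 + 16 + 32 + 128 + 256 + 512 + 1024, so 5^1972 ≡ 5·5·25·25·5·25·5 ≡ 5 (mod 31).

5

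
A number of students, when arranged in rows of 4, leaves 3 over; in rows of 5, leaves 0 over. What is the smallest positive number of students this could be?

15

Since 5·1 ≡ 1 (mod 4), take x = 0 + 5·((3−0)·1 mod 4) = 0 + 5·3 = 15.
Check: 15 mod 4 = 3, 15 mod 5 = 0.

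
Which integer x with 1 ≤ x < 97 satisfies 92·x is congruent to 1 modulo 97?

97 = 1·92 + 5
92 = 18·5 + 2
5 = 2·2 + 1
2 = 2·1 + 0
Back-substituting gives 92·58 ≡ 1 (mod 97).

58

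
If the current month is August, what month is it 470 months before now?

Dividing 470 by 12 gives quotient 39 and remainder 2.
August − 2 months → June.

June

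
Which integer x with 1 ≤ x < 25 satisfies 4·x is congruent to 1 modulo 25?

19

4·19 = 76 = 3·25 + 1, so 4⁻¹ ≡ 19 (mod 25).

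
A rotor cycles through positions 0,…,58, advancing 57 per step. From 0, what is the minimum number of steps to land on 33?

The inverse of 57 mod 59 is 29 (since 57·29 = 1653 ≡ 1).
Multiplying both sides by 29: x ≡ 29·33 = 957 ≡ 13 (mod 59).

13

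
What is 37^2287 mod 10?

3

The units digit of 37^n cycles with period 4: 7, 9, 3, 1, …
2287 mod 4 = 3, so the last digit matches 7^3 = 3.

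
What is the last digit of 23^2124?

1

Last digits of 3^n: 3, 9, 7, 1 (period 4).
2124 mod 4 = 0, so the last digit matches 3^4 = 1.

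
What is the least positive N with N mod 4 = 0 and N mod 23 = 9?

32

Since 23·3 ≡ 1 (mod 4), take x = 9 + 23·((0−9)·3 mod 4) = 9 + 23·1 = 32.
Check: 32 mod 4 = 0, 32 mod 23 = 9.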